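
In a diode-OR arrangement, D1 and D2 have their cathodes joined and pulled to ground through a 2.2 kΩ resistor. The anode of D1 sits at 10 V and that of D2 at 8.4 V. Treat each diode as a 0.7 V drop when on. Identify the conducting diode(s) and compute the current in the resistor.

Assume both conduct. Then node N would need to be at both 10−0.7 = 9.3 V and 8.4−0.7 = 7.7 V, which is impossible.
Assume only D1 conducts: V_N = 10 − 0.7 = 9.3 V, so I_R = 9.3/2.2 = 4.23 mA.
Check D2: its anode-to-cathode voltage is 8.4 − 9.3 = -0.9 V < 0.7 V, so it is off. The assumption is consistent.

Only D1 conducts; I_R ≈ 4.2 mA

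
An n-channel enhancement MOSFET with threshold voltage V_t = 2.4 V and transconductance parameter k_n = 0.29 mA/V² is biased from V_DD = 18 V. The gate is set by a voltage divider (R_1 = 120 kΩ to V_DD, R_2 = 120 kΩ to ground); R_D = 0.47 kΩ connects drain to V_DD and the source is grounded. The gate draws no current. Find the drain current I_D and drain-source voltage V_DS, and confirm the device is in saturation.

V_G = V_DD·R_2/(R_1+R_2) = 18×120/240 = 9 V. With the source grounded, V_GS = V_G = 9 V.
Assume saturation: I_D = (k_n/2)(V_GS − V_t)² = (0.29/2)×(9 − 2.4)² = 0.145×6.6² = 6.32 mA.
V_DS = V_DD − I_D·R_D = 18 − 6.32×0.47 = 15 V.
Saturation requires V_DS ≥ V_GS − V_t = 6.6 V; 15 ≥ 6.6 ✓.

I_D ≈ 6.3 mA, V_DS ≈ 15 V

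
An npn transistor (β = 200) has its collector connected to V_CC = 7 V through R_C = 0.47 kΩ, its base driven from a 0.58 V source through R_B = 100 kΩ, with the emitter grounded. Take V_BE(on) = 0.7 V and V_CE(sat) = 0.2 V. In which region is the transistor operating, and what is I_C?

V_BB = 0.58 V ≤ V_BE(on) = 0.7 V, so the base-emitter junction is not forward biased.
The transistor is in cutoff: I_B = I_C = 0.

cutoff; I_C ≈ 0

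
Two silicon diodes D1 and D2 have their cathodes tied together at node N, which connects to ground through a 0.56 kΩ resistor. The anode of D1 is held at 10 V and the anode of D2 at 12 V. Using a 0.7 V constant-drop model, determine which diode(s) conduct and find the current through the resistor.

Assume both conduct. Then node N would need to be at both 10−0.7 = 9.3 V and 12−0.7 = 11.3 V, which is impossible.
Assume only D2 conducts: V_N = 12 − 0.7 = 11.3 V, so I_R = 11.3/0.56 = 20.2 mA.
Check D1: its anode-to-cathode voltage is 10 − 11.3 = -1.3 V < 0.7 V, so it is off. The assumption is consistent.

Only D2 conducts; I_R ≈ 20 mA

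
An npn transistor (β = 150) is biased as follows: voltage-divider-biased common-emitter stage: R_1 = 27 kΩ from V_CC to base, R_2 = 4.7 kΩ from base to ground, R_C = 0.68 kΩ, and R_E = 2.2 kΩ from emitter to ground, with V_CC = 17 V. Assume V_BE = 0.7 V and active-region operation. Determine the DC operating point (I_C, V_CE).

I_C ≈ 0.81 mA, V_CE ≈ 15 V

Thevenize the base divider: V_Th = V_CC·R_2/(R_1+R_2) = 17×4.7/31.7 = 2.52 V, R_Th = R_1‖R_2 = 4 kΩ.
Base-emitter loop: V_Th = I_B·R_Th + V_BE + (β+1)I_B·R_E, so I_B = (2.52 − 0.7) / (4 + 151×2.2) = 0.00541 mA.
I_C = β·I_B = 150×0.00541 = 0.812 mA, and I_E = (β+1)I_B = 0.818 mA.
V_CE = V_CC − I_C·R_C − I_E·R_E = 17 − 0.812×0.68 − 0.818×2.2 = 14.6 V.
V_CE = 14.6 V > 0.2 V confirms active-region operation.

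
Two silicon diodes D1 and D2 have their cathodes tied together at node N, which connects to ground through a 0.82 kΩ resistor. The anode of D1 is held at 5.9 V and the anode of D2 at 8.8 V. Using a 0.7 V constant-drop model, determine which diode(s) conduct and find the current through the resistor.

Assume both conduct. Then node N would need to be at both 5.9−0.7 = 5.2 V and 8.8−0.7 = 8.1 V, which is impossible.
Assume only D2 conducts: V_N = 8.8 − 0.7 = 8.1 V, so I_R = 8.1/0.82 = 9.88 mA.
Check D1: its anode-to-cathode voltage is 5.9 − 8.1 = -2.2 V < 0.7 V, so it is off. The assumption is consistent.

Only D2 conducts; I_R ≈ 9.9 mA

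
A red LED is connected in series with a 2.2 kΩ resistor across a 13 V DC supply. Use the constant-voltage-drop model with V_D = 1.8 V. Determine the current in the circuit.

I ≈ 5.1 mA

KVL around the loop: 13 = V_D + I·R = 1.8 + I × 2.2 kΩ.
So I = (13 − 1.8) / 2.2 kΩ = 11.2 / 2.2 = 5.09 mA.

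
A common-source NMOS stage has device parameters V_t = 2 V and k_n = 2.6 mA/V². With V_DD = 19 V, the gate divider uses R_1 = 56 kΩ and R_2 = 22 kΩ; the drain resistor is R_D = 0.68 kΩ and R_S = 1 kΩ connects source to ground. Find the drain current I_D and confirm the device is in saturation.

V_G = V_DD·R_2/(R_1+R_2) = 19×22/78 = 5.36 V.
Assume saturation: I_D = (k_n/2)(V_GS − V_t)² with V_GS = V_G − I_D·R_S = 5.36 − 1·I_D.
Substituting gives 1.3·I_D² − 9.73·I_D + 14.7 = 0, with roots I_D = 2.09 or 5.4 mA.
The root I_D = 5.4 mA gives V_GS = -0.0374 V ≤ V_t, so take I_D = 2.09 mA.
Then V_GS = 3.27 V and V_DS = V_DD − I_D(R_D+R_S) = 19 − 2.09×1.68 = 15.5 V.
Saturation requires V_DS ≥ V_GS − V_t = 1.27 V; 15.5 ≥ 1.27 ✓.

I_D ≈ 2.1 mA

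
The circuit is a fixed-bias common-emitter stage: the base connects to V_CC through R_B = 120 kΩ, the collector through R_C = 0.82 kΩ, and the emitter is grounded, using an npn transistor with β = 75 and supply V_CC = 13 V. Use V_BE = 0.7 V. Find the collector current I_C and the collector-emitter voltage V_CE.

I_C ≈ 7.7 mA, V_CE ≈ 6.7 V

Base loop: V_CC = I_B·R_B + V_BE, so I_B = (13 − 0.7)/120 kΩ = 0.103 mA.
In the active region I_C = β·I_B = 75 × 0.103 = 7.69 mA.
Collector loop: V_CE = V_CC − I_C·R_C = 13 − 7.69×0.82 = 6.7 V.
Since V_CE = 6.7 V > V_CE(sat) ≈ 0.2 V, the transistor is in the active region as assumed.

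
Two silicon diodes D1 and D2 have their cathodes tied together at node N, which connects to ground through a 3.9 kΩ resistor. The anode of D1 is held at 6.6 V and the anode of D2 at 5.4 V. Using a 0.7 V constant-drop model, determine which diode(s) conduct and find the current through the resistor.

Only D1 conducts; I_R ≈ 1.5 mA

Assume both conduct. Then node N would need to be at both 6.6−0.7 = 5.9 V and 5.4−0.7 = 4.7 V, which is impossible.
Assume only D1 conducts: V_N = 6.6 − 0.7 = 5.9 V, so I_R = 5.9/3.9 = 1.51 mA.
Check D2: its anode-to-cathode voltage is 5.4 − 5.9 = -0.5 V < 0.7 V, so it is off. The assumption is consistent.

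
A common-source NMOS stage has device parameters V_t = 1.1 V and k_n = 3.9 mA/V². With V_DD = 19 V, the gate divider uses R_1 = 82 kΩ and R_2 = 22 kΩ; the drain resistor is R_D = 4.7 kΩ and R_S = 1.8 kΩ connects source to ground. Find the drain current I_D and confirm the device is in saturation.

I_D ≈ 1.2 mA

V_G = V_DD·R_2/(R_1+R_2) = 19×22/104 = 4.02 V.
Assume saturation: I_D = (k_n/2)(V_GS − V_t)² with V_GS = V_G − I_D·R_S = 4.02 − 1.8·I_D.
Substituting gives 6.32·I_D² − 21.5·I_D + 16.6 = 0, with roots I_D = 1.19 or 2.21 mA.
The root I_D = 2.21 mA gives V_GS = 0.0345 V ≤ V_t, so take I_D = 1.19 mA.
Then V_GS = 1.88 V and V_DS = V_DD − I_D(R_D+R_S) = 19 − 1.19×6.5 = 11.3 V.
Saturation requires V_DS ≥ V_GS − V_t = 0.781 V; 11.3 ≥ 0.781 ✓.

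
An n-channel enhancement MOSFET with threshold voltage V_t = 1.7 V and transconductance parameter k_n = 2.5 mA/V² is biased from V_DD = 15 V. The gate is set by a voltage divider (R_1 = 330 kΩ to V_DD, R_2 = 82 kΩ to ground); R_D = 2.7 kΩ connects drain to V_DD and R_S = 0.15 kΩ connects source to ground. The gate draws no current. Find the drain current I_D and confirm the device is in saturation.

V_G = V_DD·R_2/(R_1+R_2) = 15×82/412 = 2.99 V.
Assume saturation: I_D = (k_n/2)(V_GS − V_t)² with V_GS = V_G − I_D·R_S = 2.99 − 0.15·I_D.
Substituting gives 0.0281·I_D² − 1.48·I_D + 2.07 = 0, with roots I_D = 1.43 or 51.3 mA.
The root I_D = 51.3 mA gives V_GS = -4.7 V ≤ V_t, so take I_D = 1.43 mA.
Then V_GS = 2.77 V and V_DS = V_DD − I_D(R_D+R_S) = 15 − 1.43×2.85 = 10.9 V.
Saturation requires V_DS ≥ V_GS − V_t = 1.07 V; 10.9 ≥ 1.07 ✓.

I_D ≈ 1.4 mA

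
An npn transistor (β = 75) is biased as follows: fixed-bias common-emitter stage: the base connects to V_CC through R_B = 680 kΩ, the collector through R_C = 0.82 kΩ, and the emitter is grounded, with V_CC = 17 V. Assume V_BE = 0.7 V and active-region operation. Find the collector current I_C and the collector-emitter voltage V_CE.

I_C ≈ 1.8 mA, V_CE ≈ 16 V

Base loop: V_CC = I_B·R_B + V_BE, so I_B = (17 − 0.7)/680 kΩ = 0.024 mA.
In the active region I_C = β·I_B = 75 × 0.024 = 1.8 mA.
Collector loop: V_CE = V_CC − I_C·R_C = 17 − 1.8×0.82 = 15.5 V.
Since V_CE = 15.5 V > V_CE(sat) ≈ 0.2 V, the transistor is in the active region as assumed.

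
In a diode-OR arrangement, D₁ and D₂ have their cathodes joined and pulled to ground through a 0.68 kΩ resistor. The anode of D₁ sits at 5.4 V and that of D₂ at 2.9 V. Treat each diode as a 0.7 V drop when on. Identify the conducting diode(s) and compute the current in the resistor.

Assume both conduct. Then node N would need to be at both 5.4−0.7 = 4.7 V and 2.9−0.7 = 2.2 V, which is impossible.
Assume only D₁ conducts: V_N = 5.4 − 0.7 = 4.7 V, so I_R = 4.7/0.68 = 6.91 mA.
Check D₂: its anode-to-cathode voltage is 2.9 − 4.7 = -1.8 V < 0.7 V, so it is off. The assumption is consistent.

Only D₁ conducts; I_R ≈ 6.9 mA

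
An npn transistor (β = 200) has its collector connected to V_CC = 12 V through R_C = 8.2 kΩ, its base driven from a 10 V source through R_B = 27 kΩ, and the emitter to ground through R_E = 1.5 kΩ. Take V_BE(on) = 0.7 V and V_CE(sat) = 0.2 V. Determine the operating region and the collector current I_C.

saturation; I_C ≈ 1.2 mA

Assume active: I_B = (10 − 0.7)/(27 + 201×1.5) = 0.0283 mA, I_C = β·I_B = 5.66 mA.
Then V_CE = 12 − 5.66×8.2 − 5.69×1.5 = -43 V < 0.2 V — the active assumption fails.
Re-solve with V_CE = 0.2 V. KCL at the emitter: V_E/R_E = (V_BB−0.7−V_E)/R_B + (V_CC−0.2−V_E)/R_C, giving V_E = 2.16 V.
I_C = (V_CC − 0.2 − V_E)/R_C = (11.8 − 2.16)/8.2 = 1.18 mA.
Check: I_B = (9.3 − 2.16)/27 = 0.264 mA, and β·I_B = 52.9 mA > I_C, confirming saturation.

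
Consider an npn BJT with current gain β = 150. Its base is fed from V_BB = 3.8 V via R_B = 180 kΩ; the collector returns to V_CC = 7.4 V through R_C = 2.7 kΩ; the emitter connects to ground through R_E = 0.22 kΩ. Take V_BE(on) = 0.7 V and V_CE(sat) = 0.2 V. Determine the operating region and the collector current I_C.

Assume active. Base-emitter loop: I_B = (V_BB − V_BE)/(R_B + (β+1)R_E) = (3.8 − 0.7)/(180 + 151×0.22) = 0.0145 mA.
I_C = β·I_B = 150×0.0145 = 2.18 mA.
V_CE = V_CC − I_C·R_C − I_E·R_E = 7.4 − 2.18×2.7 − 2.2×0.22 = 1.03 V > V_CE(sat), so the active-region assumption holds.

active; I_C ≈ 2.2 mA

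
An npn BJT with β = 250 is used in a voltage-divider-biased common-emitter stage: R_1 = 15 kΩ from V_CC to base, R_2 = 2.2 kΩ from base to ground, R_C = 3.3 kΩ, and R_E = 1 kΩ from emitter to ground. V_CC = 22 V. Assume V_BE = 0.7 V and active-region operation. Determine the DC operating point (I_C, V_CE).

I_C ≈ 2.1 mA, V_CE ≈ 13 V

Thevenize the base divider: V_Th = V_CC·R_2/(R_1+R_2) = 22×2.2/17.2 = 2.81 V, R_Th = R_1‖R_2 = 1.92 kΩ.
Base-emitter loop: V_Th = I_B·R_Th + V_BE + (β+1)I_B·R_E, so I_B = (2.81 − 0.7) / (1.92 + 251×1) = 0.00836 mA.
I_C = β·I_B = 250×0.00836 = 2.09 mA, and I_E = (β+1)I_B = 2.1 mA.
V_CE = V_CC − I_C·R_C − I_E·R_E = 22 − 2.09×3.3 − 2.1×1 = 13 V.
V_CE = 13 V > 0.2 V confirms active-region operation.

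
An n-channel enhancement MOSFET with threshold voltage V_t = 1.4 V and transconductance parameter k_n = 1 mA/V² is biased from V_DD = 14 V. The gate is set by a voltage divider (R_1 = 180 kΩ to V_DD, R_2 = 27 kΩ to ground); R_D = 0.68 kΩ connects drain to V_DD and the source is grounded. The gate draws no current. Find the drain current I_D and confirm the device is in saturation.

I_D ≈ 0.091 mA

V_G = V_DD·R_2/(R_1+R_2) = 14×27/207 = 1.83 V. With the source grounded, V_GS = V_G = 1.83 V.
Assume saturation: I_D = (k_n/2)(V_GS − V_t)² = (1/2)×(1.83 − 1.4)² = 0.5×0.426² = 0.0908 mA.
V_DS = V_DD − I_D·R_D = 14 − 0.0908×0.68 = 13.9 V.
Saturation requires V_DS ≥ V_GS − V_t = 0.426 V; 13.9 ≥ 0.426 ✓.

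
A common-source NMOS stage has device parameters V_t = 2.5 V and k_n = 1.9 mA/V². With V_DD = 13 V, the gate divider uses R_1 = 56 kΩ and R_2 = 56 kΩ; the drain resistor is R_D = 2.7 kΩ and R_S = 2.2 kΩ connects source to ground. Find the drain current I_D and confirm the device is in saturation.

V_G = V_DD·R_2/(R_1+R_2) = 13×56/112 = 6.5 V.
Assume saturation: I_D = (k_n/2)(V_GS − V_t)² with V_GS = V_G − I_D·R_S = 6.5 − 2.2·I_D.
Substituting gives 4.6·I_D² − 17.7·I_D + 15.2 = 0, with roots I_D = 1.29 or 2.57 mA.
The root I_D = 2.57 mA gives V_GS = 0.857 V ≤ V_t, so take I_D = 1.29 mA.
Then V_GS = 3.66 V and V_DS = V_DD − I_D(R_D+R_S) = 13 − 1.29×4.9 = 6.69 V.
Saturation requires V_DS ≥ V_GS − V_t = 1.16 V; 6.69 ≥ 1.16 ✓.

I_D ≈ 1.3 mA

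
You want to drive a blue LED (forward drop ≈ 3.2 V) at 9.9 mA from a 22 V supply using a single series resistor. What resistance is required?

The resistor drops V_S − V_D = 22 − 3.2 = 18.8 V at 9.9 mA.
R = 18.8 V / 9.9 mA = 1.9 kΩ.

R ≈ 1.9 kΩ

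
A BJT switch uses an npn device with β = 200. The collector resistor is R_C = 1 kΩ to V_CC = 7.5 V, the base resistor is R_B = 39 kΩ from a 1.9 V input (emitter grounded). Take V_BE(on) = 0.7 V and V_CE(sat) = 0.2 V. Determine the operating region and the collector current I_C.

active; I_C ≈ 6.2 mA

Assume active. Base-emitter loop: I_B = (V_BB − V_BE)/R_B = (1.9 − 0.7)/39 = 0.0308 mA.
I_C = β·I_B = 200×0.0308 = 6.15 mA.
V_CE = V_CC − I_C·R_C = 7.5 − 6.15×1 = 1.35 V > V_CE(sat), so the active-region assumption holds.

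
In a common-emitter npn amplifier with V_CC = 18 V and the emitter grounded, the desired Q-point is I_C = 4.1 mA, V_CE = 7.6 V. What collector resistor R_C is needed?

Collector loop: V_CC = I_C·R_C + V_CE.
R_C = (V_CC − V_CE)/I_C = (18 − 7.6)/4.1 = 2.54 kΩ.

R_C ≈ 2.5 kΩ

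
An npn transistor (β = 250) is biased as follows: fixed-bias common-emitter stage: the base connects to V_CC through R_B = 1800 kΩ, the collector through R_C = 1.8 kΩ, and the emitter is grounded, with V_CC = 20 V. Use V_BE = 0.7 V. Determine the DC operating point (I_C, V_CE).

I_C ≈ 2.7 mA, V_CE ≈ 15 V

Base loop: V_CC = I_B·R_B + V_BE, so I_B = (20 − 0.7)/1800 kΩ = 0.0107 mA.
In the active region I_C = β·I_B = 250 × 0.0107 = 2.68 mA.
Collector loop: V_CE = V_CC − I_C·R_C = 20 − 2.68×1.8 = 15.2 V.
Since V_CE = 15.2 V > V_CE(sat) ≈ 0.2 V, the transistor is in the active region as assumed.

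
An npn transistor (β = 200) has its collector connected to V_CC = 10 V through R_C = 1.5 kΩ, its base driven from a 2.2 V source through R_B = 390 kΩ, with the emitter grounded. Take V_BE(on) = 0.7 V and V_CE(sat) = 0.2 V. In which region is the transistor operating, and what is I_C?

Assume active. Base-emitter loop: I_B = (V_BB − V_BE)/R_B = (2.2 − 0.7)/390 = 0.00385 mA.
I_C = β·I_B = 200×0.00385 = 0.769 mA.
V_CE = V_CC − I_C·R_C = 10 − 0.769×1.5 = 8.85 V > V_CE(sat), so the active-region assumption holds.

active; I_C ≈ 0.77 mA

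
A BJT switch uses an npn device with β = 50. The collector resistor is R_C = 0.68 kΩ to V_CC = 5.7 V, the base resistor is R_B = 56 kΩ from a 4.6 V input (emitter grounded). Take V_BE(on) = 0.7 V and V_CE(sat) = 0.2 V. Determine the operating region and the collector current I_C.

active; I_C ≈ 3.5 mA

Assume active. Base-emitter loop: I_B = (V_BB − V_BE)/R_B = (4.6 − 0.7)/56 = 0.0696 mA.
I_C = β·I_B = 50×0.0696 = 3.48 mA.
V_CE = V_CC − I_C·R_C = 5.7 − 3.48×0.68 = 3.33 V > V_CE(sat), so the active-region assumption holds.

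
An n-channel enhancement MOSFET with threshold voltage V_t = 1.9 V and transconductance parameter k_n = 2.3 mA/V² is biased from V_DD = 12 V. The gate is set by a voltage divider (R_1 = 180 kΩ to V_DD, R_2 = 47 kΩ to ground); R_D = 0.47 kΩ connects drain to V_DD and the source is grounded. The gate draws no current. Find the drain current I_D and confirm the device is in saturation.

V_G = V_DD·R_2/(R_1+R_2) = 12×47/227 = 2.48 V. With the source grounded, V_GS = V_G = 2.48 V.
Assume saturation: I_D = (k_n/2)(V_GS − V_t)² = (2.3/2)×(2.48 − 1.9)² = 1.15×0.585² = 0.393 mA.
V_DS = V_DD − I_D·R_D = 12 − 0.393×0.47 = 11.8 V.
Saturation requires V_DS ≥ V_GS − V_t = 0.585 V; 11.8 ≥ 0.585 ✓.

I_D ≈ 0.39 mA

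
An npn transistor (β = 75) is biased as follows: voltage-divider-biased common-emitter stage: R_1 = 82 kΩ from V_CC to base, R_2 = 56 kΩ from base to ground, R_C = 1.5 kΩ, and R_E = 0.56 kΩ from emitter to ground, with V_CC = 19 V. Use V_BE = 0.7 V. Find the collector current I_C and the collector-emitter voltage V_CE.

Thevenize the base divider: V_Th = V_CC·R_2/(R_1+R_2) = 19×56/138 = 7.71 V, R_Th = R_1‖R_2 = 33.3 kΩ.
Base-emitter loop: V_Th = I_B·R_Th + V_BE + (β+1)I_B·R_E, so I_B = (7.71 − 0.7) / (33.3 + 76×0.56) = 0.0924 mA.
I_C = β·I_B = 75×0.0924 = 6.93 mA, and I_E = (β+1)I_B = 7.03 mA.
V_CE = V_CC − I_C·R_C − I_E·R_E = 19 − 6.93×1.5 − 7.03×0.56 = 4.67 V.
V_CE = 4.67 V > 0.2 V confirms active-region operation.

I_C ≈ 6.9 mA, V_CE ≈ 4.7 V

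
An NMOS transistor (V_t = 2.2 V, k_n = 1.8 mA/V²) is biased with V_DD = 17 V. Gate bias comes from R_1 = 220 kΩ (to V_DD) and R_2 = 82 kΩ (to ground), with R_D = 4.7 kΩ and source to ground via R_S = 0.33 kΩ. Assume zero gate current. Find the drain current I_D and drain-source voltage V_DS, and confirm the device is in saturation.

V_G = V_DD·R_2/(R_1+R_2) = 17×82/302 = 4.62 V.
Assume saturation: I_D = (k_n/2)(V_GS − V_t)² with V_GS = V_G − I_D·R_S = 4.62 − 0.33·I_D.
Substituting gives 0.098·I_D² − 2.44·I_D + 5.25 = 0, with roots I_D = 2.39 or 22.5 mA.
The root I_D = 22.5 mA gives V_GS = -2.8 V ≤ V_t, so take I_D = 2.39 mA.
Then V_GS = 3.83 V and V_DS = V_DD − I_D(R_D+R_S) = 17 − 2.39×5.03 = 5 V.
Saturation requires V_DS ≥ V_GS − V_t = 1.63 V; 5 ≥ 1.63 ✓.

I_D ≈ 2.4 mA, V_DS ≈ 5 V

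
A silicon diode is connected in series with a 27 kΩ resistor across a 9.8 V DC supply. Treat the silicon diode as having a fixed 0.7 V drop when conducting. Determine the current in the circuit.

I ≈ 0.34 mA

KVL around the loop: 9.8 = V_D + I·R = 0.7 + I × 27 kΩ.
So I = (9.8 − 0.7) / 27 kΩ = 9.1 / 27 = 0.337 mA.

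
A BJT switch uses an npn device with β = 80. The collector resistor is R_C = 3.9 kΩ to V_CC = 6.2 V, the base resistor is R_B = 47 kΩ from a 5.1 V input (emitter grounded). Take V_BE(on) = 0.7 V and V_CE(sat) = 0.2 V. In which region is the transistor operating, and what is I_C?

Assume active: I_B = (5.1 − 0.7)/47 = 0.0936 mA, giving I_C = β·I_B = 7.49 mA.
But then V_CE = 6.2 − 7.49×3.9 = -23 V < V_CE(sat) = 0.2 V — impossible in the active region.
So the transistor is saturated. With V_CE = 0.2 V, I_C = (V_CC − 0.2)/R_C = 6/3.9 = 1.54 mA.
Check: β·I_B = 7.49 mA > I_C = 1.54 mA, confirming saturation.

saturation; I_C ≈ 1.5 mA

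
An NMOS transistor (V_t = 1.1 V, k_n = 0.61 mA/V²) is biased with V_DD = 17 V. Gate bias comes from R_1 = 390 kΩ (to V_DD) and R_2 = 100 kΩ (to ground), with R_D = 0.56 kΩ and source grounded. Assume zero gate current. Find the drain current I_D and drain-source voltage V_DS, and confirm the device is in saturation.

I_D ≈ 1.7 mA, V_DS ≈ 16 V

V_G = V_DD·R_2/(R_1+R_2) = 17×100/490 = 3.47 V. With the source grounded, V_GS = V_G = 3.47 V.
Assume saturation: I_D = (k_n/2)(V_GS − V_t)² = (0.61/2)×(3.47 − 1.1)² = 0.305×2.37² = 1.71 mA.
V_DS = V_DD − I_D·R_D = 17 − 1.71×0.56 = 16 V.
Saturation requires V_DS ≥ V_GS − V_t = 2.37 V; 16 ≥ 2.37 ✓.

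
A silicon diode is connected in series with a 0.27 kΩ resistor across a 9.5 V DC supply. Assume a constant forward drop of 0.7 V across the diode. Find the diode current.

KVL around the loop: 9.5 = V_D + I·R = 0.7 + I × 0.27 kΩ.
So I = (9.5 − 0.7) / 0.27 kΩ = 8.8 / 0.27 = 32.6 mA.

I ≈ 33 mA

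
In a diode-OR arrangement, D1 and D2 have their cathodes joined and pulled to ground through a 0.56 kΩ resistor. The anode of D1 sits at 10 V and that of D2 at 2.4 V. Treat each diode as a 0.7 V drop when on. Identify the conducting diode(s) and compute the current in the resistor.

Only D1 conducts; I_R ≈ 17 mA

Assume both conduct. Then node N would need to be at both 10−0.7 = 9.3 V and 2.4−0.7 = 1.7 V, which is impossible.
Assume only D1 conducts: V_N = 10 − 0.7 = 9.3 V, so I_R = 9.3/0.56 = 16.6 mA.
Check D2: its anode-to-cathode voltage is 2.4 − 9.3 = -6.9 V < 0.7 V, so it is off. The assumption is consistent.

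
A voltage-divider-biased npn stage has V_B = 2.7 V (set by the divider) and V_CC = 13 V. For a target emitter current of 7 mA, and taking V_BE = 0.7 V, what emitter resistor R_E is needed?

R_E ≈ 0.29 kΩ

V_E = V_B − V_BE = 2.7 − 0.7 = 2 V.
R_E = V_E / I_E = 2 / 7 = 0.286 kΩ.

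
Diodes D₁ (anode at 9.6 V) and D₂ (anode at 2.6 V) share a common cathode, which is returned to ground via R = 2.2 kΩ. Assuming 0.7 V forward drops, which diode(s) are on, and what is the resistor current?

Assume both conduct. Then node N would need to be at both 9.6−0.7 = 8.9 V and 2.6−0.7 = 1.9 V, which is impossible.
Assume only D₁ conducts: V_N = 9.6 − 0.7 = 8.9 V, so I_R = 8.9/2.2 = 4.05 mA.
Check D₂: its anode-to-cathode voltage is 2.6 − 8.9 = -6.3 V < 0.7 V, so it is off. The assumption is consistent.

Only D₁ conducts; I_R ≈ 4 mA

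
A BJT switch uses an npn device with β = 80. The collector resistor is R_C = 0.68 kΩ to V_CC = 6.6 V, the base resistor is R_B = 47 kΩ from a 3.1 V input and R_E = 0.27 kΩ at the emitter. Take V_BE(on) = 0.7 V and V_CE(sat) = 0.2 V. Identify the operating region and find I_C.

Assume active. Base-emitter loop: I_B = (V_BB − V_BE)/(R_B + (β+1)R_E) = (3.1 − 0.7)/(47 + 81×0.27) = 0.0348 mA.
I_C = β·I_B = 80×0.0348 = 2.79 mA.
V_CE = V_CC − I_C·R_C − I_E·R_E = 6.6 − 2.79×0.68 − 2.82×0.27 = 3.94 V > V_CE(sat), so the active-region assumption holds.

active; I_C ≈ 2.8 mA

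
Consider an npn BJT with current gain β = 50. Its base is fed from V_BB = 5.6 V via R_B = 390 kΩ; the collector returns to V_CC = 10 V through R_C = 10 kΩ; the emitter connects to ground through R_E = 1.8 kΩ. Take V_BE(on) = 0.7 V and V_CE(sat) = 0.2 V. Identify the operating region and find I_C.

Assume active. Base-emitter loop: I_B = (V_BB − V_BE)/(R_B + (β+1)R_E) = (5.6 − 0.7)/(390 + 51×1.8) = 0.0102 mA.
I_C = β·I_B = 50×0.0102 = 0.509 mA.
V_CE = V_CC − I_C·R_C − I_E·R_E = 10 − 0.509×10 − 0.519×1.8 = 3.98 V > V_CE(sat), so the active-region assumption holds.

active; I_C ≈ 0.51 mA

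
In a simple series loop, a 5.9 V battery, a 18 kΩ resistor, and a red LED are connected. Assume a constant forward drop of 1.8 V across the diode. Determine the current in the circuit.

I ≈ 0.23 mA

KVL around the loop: 5.9 = V_D + I·R = 1.8 + I × 18 kΩ.
So I = (5.9 − 1.8) / 18 kΩ = 4.1 / 18 = 0.228 mA.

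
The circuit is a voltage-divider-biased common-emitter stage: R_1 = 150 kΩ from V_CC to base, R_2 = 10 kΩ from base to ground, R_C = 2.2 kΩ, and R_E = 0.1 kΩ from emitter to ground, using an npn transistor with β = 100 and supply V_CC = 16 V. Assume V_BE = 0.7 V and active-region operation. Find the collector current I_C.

I_C ≈ 1.5 mA

Thevenize the base divider: V_Th = V_CC·R_2/(R_1+R_2) = 16×10/160 = 1 V, R_Th = R_1‖R_2 = 9.38 kΩ.
Base-emitter loop: V_Th = I_B·R_Th + V_BE + (β+1)I_B·R_E, so I_B = (1 − 0.7) / (9.38 + 101×0.1) = 0.0154 mA.
I_C = β·I_B = 100×0.0154 = 1.54 mA, and I_E = (β+1)I_B = 1.56 mA.
V_CE = V_CC − I_C·R_C − I_E·R_E = 16 − 1.54×2.2 − 1.56×0.1 = 12.5 V.
V_CE = 12.5 V > 0.2 V confirms active-region operation.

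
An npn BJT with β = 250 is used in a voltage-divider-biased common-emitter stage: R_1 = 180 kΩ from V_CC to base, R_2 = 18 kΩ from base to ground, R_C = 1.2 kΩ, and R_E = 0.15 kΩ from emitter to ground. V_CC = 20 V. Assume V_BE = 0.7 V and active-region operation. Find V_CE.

V_CE ≈ 13 V

Thevenize the base divider: V_Th = V_CC·R_2/(R_1+R_2) = 20×18/198 = 1.82 V, R_Th = R_1‖R_2 = 16.4 kΩ.
Base-emitter loop: V_Th = I_B·R_Th + V_BE + (β+1)I_B·R_E, so I_B = (1.82 − 0.7) / (16.4 + 251×0.15) = 0.0207 mA.
I_C = β·I_B = 250×0.0207 = 5.18 mA, and I_E = (β+1)I_B = 5.2 mA.
V_CE = V_CC − I_C·R_C − I_E·R_E = 20 − 5.18×1.2 − 5.2×0.15 = 13 V.
V_CE = 13 V > 0.2 V confirms active-region operation.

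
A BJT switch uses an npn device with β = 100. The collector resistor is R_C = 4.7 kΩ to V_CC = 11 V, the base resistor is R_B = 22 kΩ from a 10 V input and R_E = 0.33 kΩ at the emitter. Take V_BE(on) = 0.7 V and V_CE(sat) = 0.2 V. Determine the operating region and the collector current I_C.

Assume active: I_B = (10 − 0.7)/(22 + 101×0.33) = 0.168 mA, I_C = β·I_B = 16.8 mA.
Then V_CE = 11 − 16.8×4.7 − 17×0.33 = -73.6 V < 0.2 V — the active assumption fails.
Re-solve with V_CE = 0.2 V. KCL at the emitter: V_E/R_E = (V_BB−0.7−V_E)/R_B + (V_CC−0.2−V_E)/R_C, giving V_E = 0.827 V.
I_C = (V_CC − 0.2 − V_E)/R_C = (10.8 − 0.827)/4.7 = 2.12 mA.
Check: I_B = (9.3 − 0.827)/22 = 0.385 mA, and β·I_B = 38.5 mA > I_C, confirming saturation.

saturation; I_C ≈ 2.1 mA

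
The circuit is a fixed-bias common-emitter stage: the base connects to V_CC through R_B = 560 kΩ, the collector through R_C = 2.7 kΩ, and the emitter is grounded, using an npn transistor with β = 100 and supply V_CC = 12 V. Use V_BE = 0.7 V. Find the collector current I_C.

I_C ≈ 2 mA

Base loop: V_CC = I_B·R_B + V_BE, so I_B = (12 − 0.7)/560 kΩ = 0.0202 mA.
In the active region I_C = β·I_B = 100 × 0.0202 = 2.02 mA.
Collector loop: V_CE = V_CC − I_C·R_C = 12 − 2.02×2.7 = 6.55 V.
Since V_CE = 6.55 V > V_CE(sat) ≈ 0.2 V, the transistor is in the active region as assumed.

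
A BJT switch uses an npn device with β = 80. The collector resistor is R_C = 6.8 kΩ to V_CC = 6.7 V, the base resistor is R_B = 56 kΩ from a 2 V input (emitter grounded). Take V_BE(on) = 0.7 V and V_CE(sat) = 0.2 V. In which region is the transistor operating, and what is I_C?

Assume active: I_B = (2 − 0.7)/56 = 0.0232 mA, giving I_C = β·I_B = 1.86 mA.
But then V_CE = 6.7 − 1.86×6.8 = -5.93 V < V_CE(sat) = 0.2 V — impossible in the active region.
So the transistor is saturated. With V_CE = 0.2 V, I_C = (V_CC − 0.2)/R_C = 6.5/6.8 = 0.956 mA.
Check: β·I_B = 1.86 mA > I_C = 0.956 mA, confirming saturation.

saturation; I_C ≈ 0.96 mA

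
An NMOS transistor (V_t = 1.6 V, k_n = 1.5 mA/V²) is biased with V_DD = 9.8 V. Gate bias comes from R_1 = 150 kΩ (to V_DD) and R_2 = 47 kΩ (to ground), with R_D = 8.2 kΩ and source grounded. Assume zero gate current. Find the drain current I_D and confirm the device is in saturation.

I_D ≈ 0.41 mA

V_G = V_DD·R_2/(R_1+R_2) = 9.8×47/197 = 2.34 V. With the source grounded, V_GS = V_G = 2.34 V.
Assume saturation: I_D = (k_n/2)(V_GS − V_t)² = (1.5/2)×(2.34 − 1.6)² = 0.75×0.738² = 0.409 mA.
V_DS = V_DD − I_D·R_D = 9.8 − 0.409×8.2 = 6.45 V.
Saturation requires V_DS ≥ V_GS − V_t = 0.738 V; 6.45 ≥ 0.738 ✓.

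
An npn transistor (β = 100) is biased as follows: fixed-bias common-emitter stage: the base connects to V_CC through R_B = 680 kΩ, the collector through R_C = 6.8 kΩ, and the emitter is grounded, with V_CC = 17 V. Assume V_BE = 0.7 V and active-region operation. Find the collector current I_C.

Base loop: V_CC = I_B·R_B + V_BE, so I_B = (17 − 0.7)/680 kΩ = 0.024 mA.
In the active region I_C = β·I_B = 100 × 0.024 = 2.4 mA.
Collector loop: V_CE = V_CC − I_C·R_C = 17 − 2.4×6.8 = 0.7 V.
Since V_CE = 0.7 V > V_CE(sat) ≈ 0.2 V, the transistor is in the active region as assumed.

I_C ≈ 2.4 mA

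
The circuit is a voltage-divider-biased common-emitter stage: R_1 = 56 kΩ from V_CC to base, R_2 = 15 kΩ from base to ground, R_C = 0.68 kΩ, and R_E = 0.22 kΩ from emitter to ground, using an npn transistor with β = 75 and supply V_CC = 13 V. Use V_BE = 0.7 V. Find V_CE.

V_CE ≈ 8.1 V

Thevenize the base divider: V_Th = V_CC·R_2/(R_1+R_2) = 13×15/71 = 2.75 V, R_Th = R_1‖R_2 = 11.8 kΩ.
Base-emitter loop: V_Th = I_B·R_Th + V_BE + (β+1)I_B·R_E, so I_B = (2.75 − 0.7) / (11.8 + 76×0.22) = 0.0717 mA.
I_C = β·I_B = 75×0.0717 = 5.38 mA, and I_E = (β+1)I_B = 5.45 mA.
V_CE = V_CC − I_C·R_C − I_E·R_E = 13 − 5.38×0.68 − 5.45×0.22 = 8.15 V.
V_CE = 8.15 V > 0.2 V confirms active-region operation.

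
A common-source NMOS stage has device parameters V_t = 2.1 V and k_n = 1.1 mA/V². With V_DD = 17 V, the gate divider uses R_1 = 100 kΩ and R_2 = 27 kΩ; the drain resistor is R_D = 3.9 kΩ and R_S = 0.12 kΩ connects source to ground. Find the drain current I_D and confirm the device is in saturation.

V_G = V_DD·R_2/(R_1+R_2) = 17×27/127 = 3.61 V.
Assume saturation: I_D = (k_n/2)(V_GS − V_t)² with V_GS = V_G − I_D·R_S = 3.61 − 0.12·I_D.
Substituting gives 0.00792·I_D² − 1.2·I_D + 1.26 = 0, with roots I_D = 1.06 or 150 mA.
The root I_D = 150 mA gives V_GS = -14.4 V ≤ V_t, so take I_D = 1.06 mA.
Then V_GS = 3.49 V and V_DS = V_DD − I_D(R_D+R_S) = 17 − 1.06×4.02 = 12.7 V.
Saturation requires V_DS ≥ V_GS − V_t = 1.39 V; 12.7 ≥ 1.39 ✓.

I_D ≈ 1.1 mA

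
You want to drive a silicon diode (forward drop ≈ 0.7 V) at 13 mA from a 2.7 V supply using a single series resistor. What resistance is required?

The resistor drops V_S − V_D = 2.7 − 0.7 = 2 V at 13 mA.
R = 2 V / 13 mA = 0.154 kΩ.

R ≈ 0.15 kΩ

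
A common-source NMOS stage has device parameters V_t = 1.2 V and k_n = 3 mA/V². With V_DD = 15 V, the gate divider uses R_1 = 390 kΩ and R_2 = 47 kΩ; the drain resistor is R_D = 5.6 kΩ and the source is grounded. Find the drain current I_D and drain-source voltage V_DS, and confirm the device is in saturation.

I_D ≈ 0.26 mA, V_DS ≈ 14 V

V_G = V_DD·R_2/(R_1+R_2) = 15×47/437 = 1.61 V. With the source grounded, V_GS = V_G = 1.61 V.
Assume saturation: I_D = (k_n/2)(V_GS − V_t)² = (3/2)×(1.61 − 1.2)² = 1.5×0.413² = 0.256 mA.
V_DS = V_DD − I_D·R_D = 15 − 0.256×5.6 = 13.6 V.
Saturation requires V_DS ≥ V_GS − V_t = 0.413 V; 13.6 ≥ 0.413 ✓.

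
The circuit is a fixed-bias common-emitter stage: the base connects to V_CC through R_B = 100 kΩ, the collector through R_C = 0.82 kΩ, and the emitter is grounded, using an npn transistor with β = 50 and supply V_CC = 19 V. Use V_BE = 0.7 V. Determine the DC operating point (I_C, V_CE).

Base loop: V_CC = I_B·R_B + V_BE, so I_B = (19 − 0.7)/100 kΩ = 0.183 mA.
In the active region I_C = β·I_B = 50 × 0.183 = 9.15 mA.
Collector loop: V_CE = V_CC − I_C·R_C = 19 − 9.15×0.82 = 11.5 V.
Since V_CE = 11.5 V > V_CE(sat) ≈ 0.2 V, the transistor is in the active region as assumed.

I_C ≈ 9.2 mA, V_CE ≈ 11 V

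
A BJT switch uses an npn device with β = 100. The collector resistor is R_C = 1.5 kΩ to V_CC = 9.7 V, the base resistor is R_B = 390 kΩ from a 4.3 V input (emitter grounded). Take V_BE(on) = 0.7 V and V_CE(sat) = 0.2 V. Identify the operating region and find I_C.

active; I_C ≈ 0.92 mA

Assume active. Base-emitter loop: I_B = (V_BB − V_BE)/R_B = (4.3 − 0.7)/390 = 0.00923 mA.
I_C = β·I_B = 100×0.00923 = 0.923 mA.
V_CE = V_CC − I_C·R_C = 9.7 − 0.923×1.5 = 8.32 V > V_CE(sat), so the active-region assumption holds.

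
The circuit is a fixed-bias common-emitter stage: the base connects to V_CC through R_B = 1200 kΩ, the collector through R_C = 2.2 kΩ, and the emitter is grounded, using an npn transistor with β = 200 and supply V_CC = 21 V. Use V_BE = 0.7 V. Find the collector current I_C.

Base loop: V_CC = I_B·R_B + V_BE, so I_B = (21 − 0.7)/1200 kΩ = 0.0169 mA.
In the active region I_C = β·I_B = 200 × 0.0169 = 3.38 mA.
Collector loop: V_CE = V_CC − I_C·R_C = 21 − 3.38×2.2 = 13.6 V.
Since V_CE = 13.6 V > V_CE(sat) ≈ 0.2 V, the transistor is in the active region as assumed.

I_C ≈ 3.4 mA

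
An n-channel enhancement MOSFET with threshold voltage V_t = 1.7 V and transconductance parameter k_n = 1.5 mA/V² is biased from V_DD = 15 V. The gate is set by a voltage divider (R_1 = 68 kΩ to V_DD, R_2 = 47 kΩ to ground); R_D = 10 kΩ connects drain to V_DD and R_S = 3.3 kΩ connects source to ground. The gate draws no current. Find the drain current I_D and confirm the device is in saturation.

I_D ≈ 0.99 mA

V_G = V_DD·R_2/(R_1+R_2) = 15×47/115 = 6.13 V.
Assume saturation: I_D = (k_n/2)(V_GS − V_t)² with V_GS = V_G − I_D·R_S = 6.13 − 3.3·I_D.
Substituting gives 8.17·I_D² − 22.9·I_D + 14.7 = 0, with roots I_D = 0.994 or 1.81 mA.
The root I_D = 1.81 mA gives V_GS = 0.145 V ≤ V_t, so take I_D = 0.994 mA.
Then V_GS = 2.85 V and V_DS = V_DD − I_D(R_D+R_S) = 15 − 0.994×13.3 = 1.78 V.
Saturation requires V_DS ≥ V_GS − V_t = 1.15 V; 1.78 ≥ 1.15 ✓.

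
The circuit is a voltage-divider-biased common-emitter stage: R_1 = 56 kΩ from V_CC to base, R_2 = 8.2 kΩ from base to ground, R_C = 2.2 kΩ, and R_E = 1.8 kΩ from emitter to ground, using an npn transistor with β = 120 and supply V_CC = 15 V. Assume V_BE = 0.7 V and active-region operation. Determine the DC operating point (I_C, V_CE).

Thevenize the base divider: V_Th = V_CC·R_2/(R_1+R_2) = 15×8.2/64.2 = 1.92 V, R_Th = R_1‖R_2 = 7.15 kΩ.
Base-emitter loop: V_Th = I_B·R_Th + V_BE + (β+1)I_B·R_E, so I_B = (1.92 − 0.7) / (7.15 + 121×1.8) = 0.00541 mA.
I_C = β·I_B = 120×0.00541 = 0.649 mA, and I_E = (β+1)I_B = 0.654 mA.
V_CE = V_CC − I_C·R_C − I_E·R_E = 15 − 0.649×2.2 − 0.654×1.8 = 12.4 V.
V_CE = 12.4 V > 0.2 V confirms active-region operation.

I_C ≈ 0.65 mA, V_CE ≈ 12 V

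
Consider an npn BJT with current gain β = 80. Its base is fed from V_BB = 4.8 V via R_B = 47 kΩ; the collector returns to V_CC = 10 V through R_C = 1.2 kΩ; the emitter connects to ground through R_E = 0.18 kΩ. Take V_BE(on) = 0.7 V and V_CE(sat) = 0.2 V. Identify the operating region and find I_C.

Assume active. Base-emitter loop: I_B = (V_BB − V_BE)/(R_B + (β+1)R_E) = (4.8 − 0.7)/(47 + 81×0.18) = 0.0666 mA.
I_C = β·I_B = 80×0.0666 = 5.33 mA.
V_CE = V_CC − I_C·R_C − I_E·R_E = 10 − 5.33×1.2 − 5.39×0.18 = 2.64 V > V_CE(sat), so the active-region assumption holds.

active; I_C ≈ 5.3 mA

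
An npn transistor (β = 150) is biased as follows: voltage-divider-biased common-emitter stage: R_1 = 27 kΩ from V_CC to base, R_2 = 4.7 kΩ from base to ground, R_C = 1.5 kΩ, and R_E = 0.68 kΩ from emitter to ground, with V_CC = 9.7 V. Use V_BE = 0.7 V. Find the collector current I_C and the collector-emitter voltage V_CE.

I_C ≈ 1 mA, V_CE ≈ 7.4 V

Thevenize the base divider: V_Th = V_CC·R_2/(R_1+R_2) = 9.7×4.7/31.7 = 1.44 V, R_Th = R_1‖R_2 = 4 kΩ.
Base-emitter loop: V_Th = I_B·R_Th + V_BE + (β+1)I_B·R_E, so I_B = (1.44 − 0.7) / (4 + 151×0.68) = 0.00692 mA.
I_C = β·I_B = 150×0.00692 = 1.04 mA, and I_E = (β+1)I_B = 1.04 mA.
V_CE = V_CC − I_C·R_C − I_E·R_E = 9.7 − 1.04×1.5 − 1.04×0.68 = 7.43 V.
V_CE = 7.43 V > 0.2 V confirms active-region operation.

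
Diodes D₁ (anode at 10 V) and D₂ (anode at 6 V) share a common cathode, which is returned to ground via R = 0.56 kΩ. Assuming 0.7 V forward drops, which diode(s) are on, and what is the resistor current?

Assume both conduct. Then node N would need to be at both 10−0.7 = 9.3 V and 6−0.7 = 5.3 V, which is impossible.
Assume only D₁ conducts: V_N = 10 − 0.7 = 9.3 V, so I_R = 9.3/0.56 = 16.6 mA.
Check D₂: its anode-to-cathode voltage is 6 − 9.3 = -3.3 V < 0.7 V, so it is off. The assumption is consistent.

Only D₁ conducts; I_R ≈ 17 mA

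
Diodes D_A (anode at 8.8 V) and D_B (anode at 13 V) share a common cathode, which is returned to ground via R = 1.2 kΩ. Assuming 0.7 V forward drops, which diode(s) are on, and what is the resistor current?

Assume both conduct. Then node N would need to be at both 8.8−0.7 = 8.1 V and 13−0.7 = 12.3 V, which is impossible.
Assume only D_B conducts: V_N = 13 − 0.7 = 12.3 V, so I_R = 12.3/1.2 = 10.3 mA.
Check D_A: its anode-to-cathode voltage is 8.8 − 12.3 = -3.5 V < 0.7 V, so it is off. The assumption is consistent.

Only D_B conducts; I_R ≈ 10 mA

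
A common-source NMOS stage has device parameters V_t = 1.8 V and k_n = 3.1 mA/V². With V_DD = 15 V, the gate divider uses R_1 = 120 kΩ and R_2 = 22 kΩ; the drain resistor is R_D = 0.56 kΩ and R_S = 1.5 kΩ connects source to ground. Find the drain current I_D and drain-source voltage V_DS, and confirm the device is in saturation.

I_D ≈ 0.15 mA, V_DS ≈ 15 V

V_G = V_DD·R_2/(R_1+R_2) = 15×22/142 = 2.32 V.
Assume saturation: I_D = (k_n/2)(V_GS − V_t)² with V_GS = V_G − I_D·R_S = 2.32 − 1.5·I_D.
Substituting gives 3.49·I_D² − 3.44·I_D + 0.426 = 0, with roots I_D = 0.145 or 0.84 mA.
The root I_D = 0.84 mA gives V_GS = 1.06 V ≤ V_t, so take I_D = 0.145 mA.
Then V_GS = 2.11 V and V_DS = V_DD − I_D(R_D+R_S) = 15 − 0.145×2.06 = 14.7 V.
Saturation requires V_DS ≥ V_GS − V_t = 0.306 V; 14.7 ≥ 0.306 ✓.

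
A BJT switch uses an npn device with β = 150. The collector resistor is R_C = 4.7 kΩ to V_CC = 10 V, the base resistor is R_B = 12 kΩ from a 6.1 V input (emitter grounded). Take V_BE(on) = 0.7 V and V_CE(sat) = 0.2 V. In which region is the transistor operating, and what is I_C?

Assume active: I_B = (6.1 − 0.7)/12 = 0.45 mA, giving I_C = β·I_B = 67.5 mA.
But then V_CE = 10 − 67.5×4.7 = -307 V < V_CE(sat) = 0.2 V — impossible in the active region.
So the transistor is saturated. With V_CE = 0.2 V, I_C = (V_CC − 0.2)/R_C = 9.8/4.7 = 2.09 mA.
Check: β·I_B = 67.5 mA > I_C = 2.09 mA, confirming saturation.

saturation; I_C ≈ 2.1 mA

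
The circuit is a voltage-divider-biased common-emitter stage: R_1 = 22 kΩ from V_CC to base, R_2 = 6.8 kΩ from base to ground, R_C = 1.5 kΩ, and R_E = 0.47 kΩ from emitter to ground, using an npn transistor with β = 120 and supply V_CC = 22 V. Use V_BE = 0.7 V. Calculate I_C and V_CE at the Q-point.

Thevenize the base divider: V_Th = V_CC·R_2/(R_1+R_2) = 22×6.8/28.8 = 5.19 V, R_Th = R_1‖R_2 = 5.19 kΩ.
Base-emitter loop: V_Th = I_B·R_Th + V_BE + (β+1)I_B·R_E, so I_B = (5.19 − 0.7) / (5.19 + 121×0.47) = 0.0724 mA.
I_C = β·I_B = 120×0.0724 = 8.69 mA, and I_E = (β+1)I_B = 8.76 mA.
V_CE = V_CC − I_C·R_C − I_E·R_E = 22 − 8.69×1.5 − 8.76×0.47 = 4.85 V.
V_CE = 4.85 V > 0.2 V confirms active-region operation.

I_C ≈ 8.7 mA, V_CE ≈ 4.8 V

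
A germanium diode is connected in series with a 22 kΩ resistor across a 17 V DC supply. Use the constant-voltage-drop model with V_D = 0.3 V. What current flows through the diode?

I ≈ 0.76 mA

KVL around the loop: 17 = V_D + I·R = 0.3 + I × 22 kΩ.
So I = (17 − 0.3) / 22 kΩ = 16.7 / 22 = 0.759 mA.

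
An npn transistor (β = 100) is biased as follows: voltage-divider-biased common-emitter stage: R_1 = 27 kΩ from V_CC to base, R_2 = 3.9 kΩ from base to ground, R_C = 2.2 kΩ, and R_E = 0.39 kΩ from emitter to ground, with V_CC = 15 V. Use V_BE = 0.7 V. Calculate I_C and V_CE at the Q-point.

Thevenize the base divider: V_Th = V_CC·R_2/(R_1+R_2) = 15×3.9/30.9 = 1.89 V, R_Th = R_1‖R_2 = 3.41 kΩ.
Base-emitter loop: V_Th = I_B·R_Th + V_BE + (β+1)I_B·R_E, so I_B = (1.89 − 0.7) / (3.41 + 101×0.39) = 0.0279 mA.
I_C = β·I_B = 100×0.0279 = 2.79 mA, and I_E = (β+1)I_B = 2.82 mA.
V_CE = V_CC − I_C·R_C − I_E·R_E = 15 − 2.79×2.2 − 2.82×0.39 = 7.77 V.
V_CE = 7.77 V > 0.2 V confirms active-region operation.

I_C ≈ 2.8 mA, V_CE ≈ 7.8 V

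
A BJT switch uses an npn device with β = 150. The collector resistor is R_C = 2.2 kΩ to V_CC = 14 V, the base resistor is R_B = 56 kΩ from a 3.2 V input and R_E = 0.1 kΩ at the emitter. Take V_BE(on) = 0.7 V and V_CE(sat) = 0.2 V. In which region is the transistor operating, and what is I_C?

Assume active. Base-emitter loop: I_B = (V_BB − V_BE)/(R_B + (β+1)R_E) = (3.2 − 0.7)/(56 + 151×0.1) = 0.0352 mA.
I_C = β·I_B = 150×0.0352 = 5.27 mA.
V_CE = V_CC − I_C·R_C − I_E·R_E = 14 − 5.27×2.2 − 5.31×0.1 = 1.87 V > V_CE(sat), so the active-region assumption holds.

active; I_C ≈ 5.3 mA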